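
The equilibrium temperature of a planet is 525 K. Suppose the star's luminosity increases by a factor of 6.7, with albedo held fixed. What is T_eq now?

T_eq ≈ 845 K

T_eq ∝ L^(1/4) · d^(−1/2).
T′ = 525 × 6.7^(1/4) = 845 K.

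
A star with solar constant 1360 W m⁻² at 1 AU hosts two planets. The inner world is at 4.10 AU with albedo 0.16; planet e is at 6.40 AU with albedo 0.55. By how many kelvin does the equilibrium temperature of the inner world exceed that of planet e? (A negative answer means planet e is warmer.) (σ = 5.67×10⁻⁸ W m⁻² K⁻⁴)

ΔT ≈ 41.5 K

T_eq = [S₀(1−A)/(4σd²)]^(1/4), so T ∝ (1−A)^(1/4) / √d.
T₁ = [1360×0.84/(4×5.67×10⁻⁸×4.10²)]^(1/4) = 131.57 K.
T₂ = [1360×0.45/(4×5.67×10⁻⁸×6.40²)]^(1/4) = 90.09 K.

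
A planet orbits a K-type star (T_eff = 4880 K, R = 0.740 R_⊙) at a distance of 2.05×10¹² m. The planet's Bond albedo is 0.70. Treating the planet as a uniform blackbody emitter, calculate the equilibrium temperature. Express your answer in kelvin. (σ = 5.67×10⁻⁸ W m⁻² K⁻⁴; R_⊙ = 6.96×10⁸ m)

T_eq ≈ 40.5 K

R_⋆ = 0.740 × 6.96×10⁸ = 5.15×10⁸ m.
L = 4πR_⋆²σT_⋆⁴ = 4π(5.15×10⁸)² × 5.67×10⁻⁸ × (4880)⁴ = 1.07×10²⁶ W.
S = L/(4πd²) = 2.03 W m⁻².
Energy balance: absorbed = emitted ⇒ πR²·S(1−A) = 4πR²·σT_eq⁴, so T_eq⁴ = S(1−A)/(4σ).
T_eq = [2.03 × 0.30 / (4 × 5.67×10⁻⁸)]^(1/4) = (2.68×10⁶)^(1/4) = 40.5 K.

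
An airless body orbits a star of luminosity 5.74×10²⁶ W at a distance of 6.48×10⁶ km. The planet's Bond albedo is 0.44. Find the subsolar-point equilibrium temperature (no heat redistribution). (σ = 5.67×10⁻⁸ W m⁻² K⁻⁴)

d = 6.48×10⁶ km = 6.48×10⁹ m.
Flux: S = L/(4πd²) = 5.74×10²⁶/(4π×(6.48×10⁹)²) = 1.09×10⁶ W m⁻².
At the subsolar point the surface absorbs S(1−A) and emits σT⁴ per unit area — no factor of 4, since only the local patch is in balance.
T = [1.09×10⁶ × 0.56 / 5.67×10⁻⁸]^(1/4) = (1.07×10¹³)^(1/4) = 1810 K.

T_ss ≈ 1810 K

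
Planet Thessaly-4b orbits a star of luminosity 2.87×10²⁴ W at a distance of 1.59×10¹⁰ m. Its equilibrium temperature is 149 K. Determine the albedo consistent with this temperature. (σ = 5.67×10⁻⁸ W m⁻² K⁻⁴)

A ≈ 0.88

Flux: S = L/(4πd²) = 2.87×10²⁴/(4π×(1.59×10¹⁰)²) = 903 W m⁻².
From T_eq⁴ = S(1−A)/(4σ): 1−A = 4σT_eq⁴/S.
1−A = 4 × 5.67×10⁻⁸ × (149)⁴ / 903 = 0.124.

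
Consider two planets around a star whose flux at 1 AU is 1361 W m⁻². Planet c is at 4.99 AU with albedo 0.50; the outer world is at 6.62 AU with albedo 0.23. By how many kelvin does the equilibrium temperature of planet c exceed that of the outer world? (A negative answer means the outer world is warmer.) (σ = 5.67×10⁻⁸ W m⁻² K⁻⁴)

T_eq = [S₀(1−A)/(4σd²)]^(1/4), so T ∝ (1−A)^(1/4) / √d.
T₁ = [1361×0.50/(4×5.67×10⁻⁸×4.99²)]^(1/4) = 104.77 K.
T₂ = [1361×0.77/(4×5.67×10⁻⁸×6.62²)]^(1/4) = 101.33 K.

ΔT ≈ 3.4 K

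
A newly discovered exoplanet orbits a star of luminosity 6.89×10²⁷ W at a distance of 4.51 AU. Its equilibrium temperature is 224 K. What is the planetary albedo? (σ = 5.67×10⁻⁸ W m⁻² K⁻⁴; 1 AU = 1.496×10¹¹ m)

d = 4.51 AU = 6.75×10¹¹ m.
Flux: S = L/(4πd²) = 6.89×10²⁷/(4π×(6.75×10¹¹)²) = 1200 W m⁻².
From T_eq⁴ = S(1−A)/(4σ): 1−A = 4σT_eq⁴/S.
1−A = 4 × 5.67×10⁻⁸ × (224)⁴ / 1200 = 0.474.

A ≈ 0.53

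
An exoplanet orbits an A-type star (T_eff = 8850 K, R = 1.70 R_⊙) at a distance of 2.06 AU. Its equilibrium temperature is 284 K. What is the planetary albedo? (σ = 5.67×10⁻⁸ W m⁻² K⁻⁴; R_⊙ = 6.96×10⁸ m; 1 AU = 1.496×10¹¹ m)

R_⋆ = 1.70 × 6.96×10⁸ = 1.18×10⁹ m.
d = 2.06 AU = 3.08×10¹¹ m.
L = 4πR_⋆²σT_⋆⁴ = 4π(1.18×10⁹)² × 5.67×10⁻⁸ × (8850)⁴ = 6.12×10²⁷ W.
S = L/(4πd²) = 5130 W m⁻².
From T_eq⁴ = S(1−A)/(4σ): 1−A = 4σT_eq⁴/S.
1−A = 4 × 5.67×10⁻⁸ × (284)⁴ / 5130 = 0.288.

A ≈ 0.71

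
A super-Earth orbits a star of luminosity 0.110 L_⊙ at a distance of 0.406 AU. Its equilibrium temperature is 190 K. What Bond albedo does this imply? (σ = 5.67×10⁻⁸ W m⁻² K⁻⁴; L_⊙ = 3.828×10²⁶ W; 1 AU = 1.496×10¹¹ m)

A ≈ 0.67

d = 0.406 AU = 6.07×10¹⁰ m.
L = 0.110 × 3.828×10²⁶ = 4.21×10²⁵ W.
Flux: S = L/(4πd²) = 4.21×10²⁵/(4π×(6.07×10¹⁰)²) = 908 W m⁻².
From T_eq⁴ = S(1−A)/(4σ): 1−A = 4σT_eq⁴/S.
1−A = 4 × 5.67×10⁻⁸ × (190)⁴ / 908 = 0.325.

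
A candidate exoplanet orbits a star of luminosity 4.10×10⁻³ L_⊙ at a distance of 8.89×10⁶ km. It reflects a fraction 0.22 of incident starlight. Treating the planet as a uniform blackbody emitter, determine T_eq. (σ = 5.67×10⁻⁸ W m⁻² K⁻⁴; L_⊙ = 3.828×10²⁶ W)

d = 8.89×10⁶ km = 8.89×10⁹ m.
L = 4.10×10⁻³ × 3.828×10²⁶ = 1.57×10²⁴ W.
Flux: S = L/(4πd²) = 1.57×10²⁴/(4π×(8.89×10⁹)²) = 1580 W m⁻².
Energy balance: absorbed = emitted ⇒ πR²·S(1−A) = 4πR²·σT_eq⁴, so T_eq⁴ = S(1−A)/(4σ).
T_eq = [1580 × 0.78 / (4 × 5.67×10⁻⁸)]^(1/4) = (5.43×10⁹)^(1/4) = 272 K.

T_eq ≈ 272 K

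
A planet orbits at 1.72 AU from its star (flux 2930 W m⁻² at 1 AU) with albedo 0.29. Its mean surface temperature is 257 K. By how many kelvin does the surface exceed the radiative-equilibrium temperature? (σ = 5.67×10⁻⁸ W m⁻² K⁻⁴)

S = 2930/1.72² = 990.4 W m⁻².
T_eq = [S(1−A)/(4σ)]^(1/4) = [990.4×0.71/(4×5.67×10⁻⁸)]^(1/4) = 236.0 K.
ΔT = T_surf − T_eq = 257 − 236.0.

ΔT ≈ 21.0 K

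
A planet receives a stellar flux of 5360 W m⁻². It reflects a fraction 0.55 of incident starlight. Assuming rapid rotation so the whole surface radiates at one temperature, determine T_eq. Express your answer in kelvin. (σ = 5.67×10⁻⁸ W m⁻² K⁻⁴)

Energy balance: absorbed = emitted ⇒ πR²·S(1−A) = 4πR²·σT_eq⁴, so T_eq⁴ = S(1−A)/(4σ).
T_eq = [5360 × 0.45 / (4 × 5.67×10⁻⁸)]^(1/4) = (1.06×10¹⁰)^(1/4) = 321 K.

T_eq ≈ 321 K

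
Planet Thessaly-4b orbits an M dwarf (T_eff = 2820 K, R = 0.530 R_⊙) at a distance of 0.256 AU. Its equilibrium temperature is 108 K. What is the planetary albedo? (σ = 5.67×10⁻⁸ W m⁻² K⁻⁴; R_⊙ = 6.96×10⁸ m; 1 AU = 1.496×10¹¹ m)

R_⋆ = 0.530 × 6.96×10⁸ = 3.69×10⁸ m.
d = 0.256 AU = 3.83×10¹⁰ m.
L = 4πR_⋆²σT_⋆⁴ = 4π(3.69×10⁸)² × 5.67×10⁻⁸ × (2820)⁴ = 6.13×10²⁴ W.
S = L/(4πd²) = 333 W m⁻².
From T_eq⁴ = S(1−A)/(4σ): 1−A = 4σT_eq⁴/S.
1−A = 4 × 5.67×10⁻⁸ × (108)⁴ / 333 = 0.093.

A ≈ 0.91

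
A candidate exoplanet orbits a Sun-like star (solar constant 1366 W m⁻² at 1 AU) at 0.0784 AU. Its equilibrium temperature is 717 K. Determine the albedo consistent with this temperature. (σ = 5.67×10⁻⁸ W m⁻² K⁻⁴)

Flux at 0.0784 AU: S = 1366/0.0784² = 2.22×10⁵ W m⁻².
From T_eq⁴ = S(1−A)/(4σ): 1−A = 4σT_eq⁴/S.
1−A = 4 × 5.67×10⁻⁸ × (717)⁴ / 2.22×10⁵ = 0.270.

A ≈ 0.73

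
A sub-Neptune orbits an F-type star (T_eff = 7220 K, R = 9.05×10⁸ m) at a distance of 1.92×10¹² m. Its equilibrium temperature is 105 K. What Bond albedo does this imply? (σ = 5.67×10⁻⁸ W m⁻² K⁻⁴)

A ≈ 0.19

L = 4πR_⋆²σT_⋆⁴ = 4π(9.05×10⁸)² × 5.67×10⁻⁸ × (7220)⁴ = 1.59×10²⁷ W.
S = L/(4πd²) = 34.2 W m⁻².
From T_eq⁴ = S(1−A)/(4σ): 1−A = 4σT_eq⁴/S.
1−A = 4 × 5.67×10⁻⁸ × (105)⁴ / 34.2 = 0.805.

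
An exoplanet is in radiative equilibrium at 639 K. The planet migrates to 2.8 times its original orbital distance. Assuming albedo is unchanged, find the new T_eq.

T_eq ≈ 382 K

T_eq ∝ L^(1/4) · d^(−1/2).
T′ = 639 / 2.8^(1/2) = 382 K.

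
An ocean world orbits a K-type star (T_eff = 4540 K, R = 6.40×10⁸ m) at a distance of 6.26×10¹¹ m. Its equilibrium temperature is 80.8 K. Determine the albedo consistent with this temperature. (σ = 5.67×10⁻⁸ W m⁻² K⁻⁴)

L = 4πR_⋆²σT_⋆⁴ = 4π(6.40×10⁸)² × 5.67×10⁻⁸ × (4540)⁴ = 1.24×10²⁶ W.
S = L/(4πd²) = 25.2 W m⁻².
From T_eq⁴ = S(1−A)/(4σ): 1−A = 4σT_eq⁴/S.
1−A = 4 × 5.67×10⁻⁸ × (80.8)⁴ / 25.2 = 0.384.

A ≈ 0.62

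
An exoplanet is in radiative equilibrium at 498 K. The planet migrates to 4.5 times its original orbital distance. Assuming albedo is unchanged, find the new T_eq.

T_eq ∝ L^(1/4) · d^(−1/2).
T′ = 498 / 4.5^(1/2) = 235 K.

T_eq ≈ 235 K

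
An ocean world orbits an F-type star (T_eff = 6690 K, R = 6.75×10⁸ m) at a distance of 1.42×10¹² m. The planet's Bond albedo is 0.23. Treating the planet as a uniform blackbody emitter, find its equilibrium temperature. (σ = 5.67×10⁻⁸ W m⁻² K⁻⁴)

L = 4πR_⋆²σT_⋆⁴ = 4π(6.75×10⁸)² × 5.67×10⁻⁸ × (6690)⁴ = 6.50×10²⁶ W.
S = L/(4πd²) = 25.7 W m⁻².
Energy balance: absorbed = emitted ⇒ πR²·S(1−A) = 4πR²·σT_eq⁴, so T_eq⁴ = S(1−A)/(4σ).
T_eq = [25.7 × 0.77 / (4 × 5.67×10⁻⁸)]^(1/4) = (8.71×10⁷)^(1/4) = 96.6 K.

T_eq ≈ 96.6 K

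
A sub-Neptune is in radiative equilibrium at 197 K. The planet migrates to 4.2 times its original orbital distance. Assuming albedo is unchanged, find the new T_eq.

T_eq ∝ L^(1/4) · d^(−1/2).
T′ = 197 / 4.2^(1/2) = 96.1 K.

T_eq ≈ 96.1 K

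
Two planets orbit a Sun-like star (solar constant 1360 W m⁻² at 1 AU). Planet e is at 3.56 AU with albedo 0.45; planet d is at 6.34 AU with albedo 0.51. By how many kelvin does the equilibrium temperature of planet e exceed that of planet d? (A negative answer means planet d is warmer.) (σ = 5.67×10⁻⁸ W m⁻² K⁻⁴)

T_eq = [S₀(1−A)/(4σd²)]^(1/4), so T ∝ (1−A)^(1/4) / √d.
T₁ = [1360×0.55/(4×5.67×10⁻⁸×3.56²)]^(1/4) = 127.01 K.
T₂ = [1360×0.49/(4×5.67×10⁻⁸×6.34²)]^(1/4) = 92.47 K.

ΔT ≈ 34.5 K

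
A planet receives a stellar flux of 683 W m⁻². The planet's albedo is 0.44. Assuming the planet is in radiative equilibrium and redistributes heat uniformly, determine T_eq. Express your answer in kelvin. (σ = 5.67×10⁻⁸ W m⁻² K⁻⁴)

T_eq ≈ 203 K

Energy balance: absorbed = emitted ⇒ πR²·S(1−A) = 4πR²·σT_eq⁴, so T_eq⁴ = S(1−A)/(4σ).
T_eq = [683 × 0.56 / (4 × 5.67×10⁻⁸)]^(1/4) = (1.69×10⁹)^(1/4) = 203 K.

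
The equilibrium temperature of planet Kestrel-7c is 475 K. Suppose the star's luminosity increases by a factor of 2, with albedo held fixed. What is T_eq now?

T_eq ≈ 565 K

T_eq ∝ L^(1/4) · d^(−1/2).
T′ = 475 × 2^(1/4) = 565 K.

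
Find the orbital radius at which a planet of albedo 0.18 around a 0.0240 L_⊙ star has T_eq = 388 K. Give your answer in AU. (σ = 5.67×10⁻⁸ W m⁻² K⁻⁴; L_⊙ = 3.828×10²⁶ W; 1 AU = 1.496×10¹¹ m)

d ≈ 0.0722 AU

L = 0.0240 × 3.828×10²⁶ = 9.19×10²⁴ W.
From T_eq⁴ = L(1−A)/(16πσd²): d = √[L(1−A)/(16πσT_eq⁴)].
d = √[9.19×10²⁴ × 0.82 / (16π × 5.67×10⁻⁸ × (388)⁴)] = 1.08×10¹⁰ m = 0.0722 AU.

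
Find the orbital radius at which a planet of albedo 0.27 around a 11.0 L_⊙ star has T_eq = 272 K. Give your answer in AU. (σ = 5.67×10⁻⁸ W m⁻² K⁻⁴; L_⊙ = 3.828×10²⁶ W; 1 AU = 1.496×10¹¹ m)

L = 11.0 × 3.828×10²⁶ = 4.21×10²⁷ W.
From T_eq⁴ = L(1−A)/(16πσd²): d = √[L(1−A)/(16πσT_eq⁴)].
d = √[4.21×10²⁷ × 0.73 / (16π × 5.67×10⁻⁸ × (272)⁴)] = 4.44×10¹¹ m = 2.97 AU.

d ≈ 2.97 AU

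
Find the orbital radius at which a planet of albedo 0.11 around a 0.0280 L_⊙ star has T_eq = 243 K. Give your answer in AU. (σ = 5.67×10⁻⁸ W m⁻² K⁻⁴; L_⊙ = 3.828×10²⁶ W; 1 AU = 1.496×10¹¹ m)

d ≈ 0.207 AU

L = 0.0280 × 3.828×10²⁶ = 1.07×10²⁵ W.
From T_eq⁴ = L(1−A)/(16πσd²): d = √[L(1−A)/(16πσT_eq⁴)].
d = √[1.07×10²⁵ × 0.89 / (16π × 5.67×10⁻⁸ × (243)⁴)] = 3.10×10¹⁰ m = 0.207 AU.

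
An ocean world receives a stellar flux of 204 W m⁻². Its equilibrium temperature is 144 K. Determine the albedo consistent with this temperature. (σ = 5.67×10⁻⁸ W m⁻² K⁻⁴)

A ≈ 0.52

From T_eq⁴ = S(1−A)/(4σ): 1−A = 4σT_eq⁴/S.
1−A = 4 × 5.67×10⁻⁸ × (144)⁴ / 204 = 0.478.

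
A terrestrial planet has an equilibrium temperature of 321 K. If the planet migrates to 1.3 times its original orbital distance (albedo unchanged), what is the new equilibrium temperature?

T_eq ≈ 282 K

T_eq ∝ L^(1/4) · d^(−1/2).
T′ = 321 / 1.3^(1/2) = 282 K.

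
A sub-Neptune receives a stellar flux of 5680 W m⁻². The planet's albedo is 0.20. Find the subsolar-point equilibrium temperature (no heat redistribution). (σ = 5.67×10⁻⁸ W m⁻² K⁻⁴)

T_ss ≈ 532 K

At the subsolar point the surface absorbs S(1−A) and emits σT⁴ per unit area — no factor of 4, since only the local patch is in balance.
T = [5680 × 0.80 / 5.67×10⁻⁸]^(1/4) = (8.01×10¹⁰)^(1/4) = 532 K.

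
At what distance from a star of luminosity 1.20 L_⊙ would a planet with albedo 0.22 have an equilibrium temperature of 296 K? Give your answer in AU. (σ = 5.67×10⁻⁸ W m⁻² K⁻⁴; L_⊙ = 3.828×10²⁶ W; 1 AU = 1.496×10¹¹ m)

d ≈ 0.855 AU

L = 1.20 × 3.828×10²⁶ = 4.59×10²⁶ W.
From T_eq⁴ = L(1−A)/(16πσd²): d = √[L(1−A)/(16πσT_eq⁴)].
d = √[4.59×10²⁶ × 0.78 / (16π × 5.67×10⁻⁸ × (296)⁴)] = 1.28×10¹¹ m = 0.855 AU.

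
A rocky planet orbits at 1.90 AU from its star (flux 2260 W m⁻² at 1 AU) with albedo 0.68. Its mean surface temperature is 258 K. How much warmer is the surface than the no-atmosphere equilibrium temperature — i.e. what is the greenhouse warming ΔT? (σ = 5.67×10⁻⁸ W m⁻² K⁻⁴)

S = 2260/1.90² = 626.0 W m⁻².
T_eq = [S(1−A)/(4σ)]^(1/4) = [626.0×0.32/(4×5.67×10⁻⁸)]^(1/4) = 172.4 K.
ΔT = T_surf − T_eq = 258 − 172.4.

ΔT ≈ 85.6 K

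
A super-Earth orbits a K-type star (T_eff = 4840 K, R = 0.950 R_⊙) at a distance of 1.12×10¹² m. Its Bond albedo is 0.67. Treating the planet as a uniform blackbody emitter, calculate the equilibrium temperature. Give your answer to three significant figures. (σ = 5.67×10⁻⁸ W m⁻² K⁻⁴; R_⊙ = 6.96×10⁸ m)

T_eq ≈ 63.0 K

R_⋆ = 0.950 × 6.96×10⁸ = 6.61×10⁸ m.
L = 4πR_⋆²σT_⋆⁴ = 4π(6.61×10⁸)² × 5.67×10⁻⁸ × (4840)⁴ = 1.71×10²⁶ W.
S = L/(4πd²) = 10.8 W m⁻².
Energy balance: absorbed = emitted ⇒ πR²·S(1−A) = 4πR²·σT_eq⁴, so T_eq⁴ = S(1−A)/(4σ).
T_eq = [10.8 × 0.33 / (4 × 5.67×10⁻⁸)]^(1/4) = (1.58×10⁷)^(1/4) = 63.0 K.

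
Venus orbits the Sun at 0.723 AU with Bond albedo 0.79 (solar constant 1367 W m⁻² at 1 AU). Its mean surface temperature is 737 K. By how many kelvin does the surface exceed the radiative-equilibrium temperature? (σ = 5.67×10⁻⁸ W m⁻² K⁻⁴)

S = 1367/0.723² = 2615 W m⁻².
T_eq = [S(1−A)/(4σ)]^(1/4) = [2615×0.21/(4×5.67×10⁻⁸)]^(1/4) = 221.8 K.
ΔT = T_surf − T_eq = 737 − 221.8.

ΔT ≈ 515.2 K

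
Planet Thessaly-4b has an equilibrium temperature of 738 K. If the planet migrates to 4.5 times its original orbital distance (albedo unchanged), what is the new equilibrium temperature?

T_eq ≈ 348 K

T_eq ∝ L^(1/4) · d^(−1/2).
T′ = 738 / 4.5^(1/2) = 348 K.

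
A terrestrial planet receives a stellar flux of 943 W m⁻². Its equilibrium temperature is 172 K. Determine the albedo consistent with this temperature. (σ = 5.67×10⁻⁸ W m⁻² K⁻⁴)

A ≈ 0.79

From T_eq⁴ = S(1−A)/(4σ): 1−A = 4σT_eq⁴/S.
1−A = 4 × 5.67×10⁻⁸ × (172)⁴ / 943 = 0.210.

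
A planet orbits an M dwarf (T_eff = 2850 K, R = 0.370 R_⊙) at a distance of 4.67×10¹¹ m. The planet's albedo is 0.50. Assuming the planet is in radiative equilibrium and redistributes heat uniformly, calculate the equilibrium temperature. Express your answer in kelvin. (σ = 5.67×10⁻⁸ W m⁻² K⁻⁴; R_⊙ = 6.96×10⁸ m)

R_⋆ = 0.370 × 6.96×10⁸ = 2.58×10⁸ m.
L = 4πR_⋆²σT_⋆⁴ = 4π(2.58×10⁸)² × 5.67×10⁻⁸ × (2850)⁴ = 3.12×10²⁴ W.
S = L/(4πd²) = 1.14 W m⁻².
Energy balance: absorbed = emitted ⇒ πR²·S(1−A) = 4πR²·σT_eq⁴, so T_eq⁴ = S(1−A)/(4σ).
T_eq = [1.14 × 0.50 / (4 × 5.67×10⁻⁸)]^(1/4) = (2.51×10⁶)^(1/4) = 39.8 K.

T_eq ≈ 39.8 K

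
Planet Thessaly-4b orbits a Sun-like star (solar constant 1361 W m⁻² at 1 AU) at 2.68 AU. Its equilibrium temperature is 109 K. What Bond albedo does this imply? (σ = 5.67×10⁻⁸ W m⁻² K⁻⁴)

A ≈ 0.83

Flux at 2.68 AU: S = 1361/2.68² = 189 W m⁻².
From T_eq⁴ = S(1−A)/(4σ): 1−A = 4σT_eq⁴/S.
1−A = 4 × 5.67×10⁻⁸ × (109)⁴ / 189 = 0.169.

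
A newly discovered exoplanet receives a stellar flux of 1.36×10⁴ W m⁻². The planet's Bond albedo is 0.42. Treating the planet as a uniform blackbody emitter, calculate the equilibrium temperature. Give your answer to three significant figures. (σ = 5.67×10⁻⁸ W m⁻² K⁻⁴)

T_eq ≈ 432 K

Energy balance: absorbed = emitted ⇒ πR²·S(1−A) = 4πR²·σT_eq⁴, so T_eq⁴ = S(1−A)/(4σ).
T_eq = [1.36×10⁴ × 0.58 / (4 × 5.67×10⁻⁸)]^(1/4) = (3.48×10¹⁰)^(1/4) = 432 K.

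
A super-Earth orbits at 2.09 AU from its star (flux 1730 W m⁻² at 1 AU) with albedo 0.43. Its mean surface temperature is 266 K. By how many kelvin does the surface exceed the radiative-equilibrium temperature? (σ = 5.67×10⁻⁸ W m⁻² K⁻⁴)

ΔT ≈ 88.4 K

S = 1730/2.09² = 396.1 W m⁻².
T_eq = [S(1−A)/(4σ)]^(1/4) = [396.1×0.57/(4×5.67×10⁻⁸)]^(1/4) = 177.6 K.
ΔT = T_surf − T_eq = 266 − 177.6.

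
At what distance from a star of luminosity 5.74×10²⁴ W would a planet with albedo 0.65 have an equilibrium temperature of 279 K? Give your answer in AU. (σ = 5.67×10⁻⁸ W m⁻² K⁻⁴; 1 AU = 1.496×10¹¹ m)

d ≈ 0.0721 AU

From T_eq⁴ = L(1−A)/(16πσd²): d = √[L(1−A)/(16πσT_eq⁴)].
d = √[5.74×10²⁴ × 0.35 / (16π × 5.67×10⁻⁸ × (279)⁴)] = 1.08×10¹⁰ m = 0.0721 AU.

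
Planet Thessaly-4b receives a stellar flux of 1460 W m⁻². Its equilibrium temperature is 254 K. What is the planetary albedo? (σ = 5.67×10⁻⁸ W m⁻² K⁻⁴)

From T_eq⁴ = S(1−A)/(4σ): 1−A = 4σT_eq⁴/S.
1−A = 4 × 5.67×10⁻⁸ × (254)⁴ / 1460 = 0.647.

A ≈ 0.35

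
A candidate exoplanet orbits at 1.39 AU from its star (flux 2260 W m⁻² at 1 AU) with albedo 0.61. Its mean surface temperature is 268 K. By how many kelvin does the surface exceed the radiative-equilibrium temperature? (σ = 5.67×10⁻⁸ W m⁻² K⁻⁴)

ΔT ≈ 56.2 K

S = 2260/1.39² = 1170 W m⁻².
T_eq = [S(1−A)/(4σ)]^(1/4) = [1170×0.39/(4×5.67×10⁻⁸)]^(1/4) = 211.8 K.
ΔT = T_surf − T_eq = 268 − 211.8.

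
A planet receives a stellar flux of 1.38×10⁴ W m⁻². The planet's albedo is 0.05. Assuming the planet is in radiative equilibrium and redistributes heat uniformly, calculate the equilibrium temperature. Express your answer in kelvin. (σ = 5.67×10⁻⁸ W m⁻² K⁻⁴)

Energy balance: absorbed = emitted ⇒ πR²·S(1−A) = 4πR²·σT_eq⁴, so T_eq⁴ = S(1−A)/(4σ).
T_eq = [1.38×10⁴ × 0.95 / (4 × 5.67×10⁻⁸)]^(1/4) = (5.78×10¹⁰)^(1/4) = 490 K.

T_eq ≈ 490 K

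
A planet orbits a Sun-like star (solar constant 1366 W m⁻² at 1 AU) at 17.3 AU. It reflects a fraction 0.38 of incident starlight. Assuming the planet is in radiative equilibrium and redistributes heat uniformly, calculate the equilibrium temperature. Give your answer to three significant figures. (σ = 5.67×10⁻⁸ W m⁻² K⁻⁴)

T_eq ≈ 59.4 K

Flux at 17.3 AU: S = 1366/17.3² = 4.56 W m⁻².
Energy balance: absorbed = emitted ⇒ πR²·S(1−A) = 4πR²·σT_eq⁴, so T_eq⁴ = S(1−A)/(4σ).
T_eq = [4.56 × 0.62 / (4 × 5.67×10⁻⁸)]^(1/4) = (1.25×10⁷)^(1/4) = 59.4 K.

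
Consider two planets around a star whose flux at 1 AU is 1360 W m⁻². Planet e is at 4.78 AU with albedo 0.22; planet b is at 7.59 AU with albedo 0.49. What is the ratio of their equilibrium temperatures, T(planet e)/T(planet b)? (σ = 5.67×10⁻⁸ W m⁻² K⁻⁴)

T₁/T₂ ≈ 1.401

T_eq = [S₀(1−A)/(4σd²)]^(1/4), so T ∝ (1−A)^(1/4) / √d.
T₁ = [1360×0.78/(4×5.67×10⁻⁸×4.78²)]^(1/4) = 119.61 K.
T₂ = [1360×0.51/(4×5.67×10⁻⁸×7.59²)]^(1/4) = 85.36 K.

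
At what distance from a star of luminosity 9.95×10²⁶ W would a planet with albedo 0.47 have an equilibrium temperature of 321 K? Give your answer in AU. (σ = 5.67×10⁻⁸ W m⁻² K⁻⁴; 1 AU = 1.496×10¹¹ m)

From T_eq⁴ = L(1−A)/(16πσd²): d = √[L(1−A)/(16πσT_eq⁴)].
d = √[9.95×10²⁶ × 0.53 / (16π × 5.67×10⁻⁸ × (321)⁴)] = 1.32×10¹¹ m = 0.882 AU.

d ≈ 0.882 AU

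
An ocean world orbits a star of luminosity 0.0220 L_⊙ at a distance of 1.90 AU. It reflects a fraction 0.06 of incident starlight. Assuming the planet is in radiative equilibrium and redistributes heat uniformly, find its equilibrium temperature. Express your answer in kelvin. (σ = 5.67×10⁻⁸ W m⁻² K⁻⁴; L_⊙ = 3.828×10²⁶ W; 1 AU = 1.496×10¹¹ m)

d = 1.90 AU = 2.84×10¹¹ m.
L = 0.0220 × 3.828×10²⁶ = 8.42×10²⁴ W.
Flux: S = L/(4πd²) = 8.42×10²⁴/(4π×(2.84×10¹¹)²) = 8.29 W m⁻².
Energy balance: absorbed = emitted ⇒ πR²·S(1−A) = 4πR²·σT_eq⁴, so T_eq⁴ = S(1−A)/(4σ).
T_eq = [8.29 × 0.94 / (4 × 5.67×10⁻⁸)]^(1/4) = (3.44×10⁷)^(1/4) = 76.6 K.

T_eq ≈ 76.6 K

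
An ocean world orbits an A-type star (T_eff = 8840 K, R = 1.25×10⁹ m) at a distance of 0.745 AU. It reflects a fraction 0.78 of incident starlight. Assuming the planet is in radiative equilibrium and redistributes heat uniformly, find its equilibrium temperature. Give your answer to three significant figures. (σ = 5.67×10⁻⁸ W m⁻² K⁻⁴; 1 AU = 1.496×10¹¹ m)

T_eq ≈ 453 K

d = 0.745 AU = 1.11×10¹¹ m.
L = 4πR_⋆²σT_⋆⁴ = 4π(1.25×10⁹)² × 5.67×10⁻⁸ × (8840)⁴ = 6.80×10²⁷ W.
S = L/(4πd²) = 4.36×10⁴ W m⁻².
Energy balance: absorbed = emitted ⇒ πR²·S(1−A) = 4πR²·σT_eq⁴, so T_eq⁴ = S(1−A)/(4σ).
T_eq = [4.36×10⁴ × 0.22 / (4 × 5.67×10⁻⁸)]^(1/4) = (4.22×10¹⁰)^(1/4) = 453 K.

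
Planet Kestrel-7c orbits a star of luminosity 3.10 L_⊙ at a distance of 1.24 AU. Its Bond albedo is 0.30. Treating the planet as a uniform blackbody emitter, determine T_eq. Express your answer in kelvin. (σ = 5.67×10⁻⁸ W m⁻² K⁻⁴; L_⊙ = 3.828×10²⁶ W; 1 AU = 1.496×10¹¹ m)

T_eq ≈ 303 K

d = 1.24 AU = 1.86×10¹¹ m.
L = 3.10 × 3.828×10²⁶ = 1.19×10²⁷ W.
Flux: S = L/(4πd²) = 1.19×10²⁷/(4π×(1.86×10¹¹)²) = 2740 W m⁻².
Energy balance: absorbed = emitted ⇒ πR²·S(1−A) = 4πR²·σT_eq⁴, so T_eq⁴ = S(1−A)/(4σ).
T_eq = [2740 × 0.70 / (4 × 5.67×10⁻⁸)]^(1/4) = (8.47×10⁹)^(1/4) = 303 K.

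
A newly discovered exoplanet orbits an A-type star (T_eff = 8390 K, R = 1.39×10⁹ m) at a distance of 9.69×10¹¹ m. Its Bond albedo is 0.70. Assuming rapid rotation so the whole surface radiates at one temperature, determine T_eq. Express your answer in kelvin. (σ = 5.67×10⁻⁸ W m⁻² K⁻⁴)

T_eq ≈ 166 K

L = 4πR_⋆²σT_⋆⁴ = 4π(1.39×10⁹)² × 5.67×10⁻⁸ × (8390)⁴ = 6.82×10²⁷ W.
S = L/(4πd²) = 578 W m⁻².
Energy balance: absorbed = emitted ⇒ πR²·S(1−A) = 4πR²·σT_eq⁴, so T_eq⁴ = S(1−A)/(4σ).
T_eq = [578 × 0.30 / (4 × 5.67×10⁻⁸)]^(1/4) = (7.65×10⁸)^(1/4) = 166 K.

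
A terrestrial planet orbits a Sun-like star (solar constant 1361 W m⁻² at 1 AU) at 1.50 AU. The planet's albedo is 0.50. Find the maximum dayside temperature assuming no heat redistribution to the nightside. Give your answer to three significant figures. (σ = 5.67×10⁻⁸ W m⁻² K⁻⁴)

T_ss ≈ 270 K

Flux at 1.50 AU: S = 1361/1.50² = 605 W m⁻².
With no redistribution each surface element balances locally: S(1−A) = σT⁴.
T = [605 × 0.50 / 5.67×10⁻⁸]^(1/4) = (5.33×10⁹)^(1/4) = 270 K.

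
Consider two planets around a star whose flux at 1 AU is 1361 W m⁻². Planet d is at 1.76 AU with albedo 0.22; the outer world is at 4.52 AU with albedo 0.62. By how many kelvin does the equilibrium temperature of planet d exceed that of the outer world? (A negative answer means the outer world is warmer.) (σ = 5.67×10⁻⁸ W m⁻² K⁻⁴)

T_eq = [S₀(1−A)/(4σd²)]^(1/4), so T ∝ (1−A)^(1/4) / √d.
T₁ = [1361×0.78/(4×5.67×10⁻⁸×1.76²)]^(1/4) = 197.16 K.
T₂ = [1361×0.38/(4×5.67×10⁻⁸×4.52²)]^(1/4) = 102.79 K.

ΔT ≈ 94.4 K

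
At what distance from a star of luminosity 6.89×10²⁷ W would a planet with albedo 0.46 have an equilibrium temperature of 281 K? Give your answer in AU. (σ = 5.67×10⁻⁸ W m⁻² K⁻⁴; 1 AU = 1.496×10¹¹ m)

d ≈ 3.06 AU

From T_eq⁴ = L(1−A)/(16πσd²): d = √[L(1−A)/(16πσT_eq⁴)].
d = √[6.89×10²⁷ × 0.54 / (16π × 5.67×10⁻⁸ × (281)⁴)] = 4.58×10¹¹ m = 3.06 AU.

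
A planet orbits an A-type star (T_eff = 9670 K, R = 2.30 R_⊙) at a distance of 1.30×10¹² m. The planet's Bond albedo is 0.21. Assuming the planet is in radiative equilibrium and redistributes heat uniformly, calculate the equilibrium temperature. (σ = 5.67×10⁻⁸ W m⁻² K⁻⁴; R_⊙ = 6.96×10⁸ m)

T_eq ≈ 226 K

R_⋆ = 2.30 × 6.96×10⁸ = 1.60×10⁹ m.
L = 4πR_⋆²σT_⋆⁴ = 4π(1.60×10⁹)² × 5.67×10⁻⁸ × (9670)⁴ = 1.60×10²⁸ W.
S = L/(4πd²) = 752 W m⁻².
Energy balance: absorbed = emitted ⇒ πR²·S(1−A) = 4πR²·σT_eq⁴, so T_eq⁴ = S(1−A)/(4σ).
T_eq = [752 × 0.79 / (4 × 5.67×10⁻⁸)]^(1/4) = (2.62×10⁹)^(1/4) = 226 K.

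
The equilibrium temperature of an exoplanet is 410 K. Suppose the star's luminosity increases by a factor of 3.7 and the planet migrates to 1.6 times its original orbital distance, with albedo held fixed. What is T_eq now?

T_eq ∝ L^(1/4) · d^(−1/2).
T′ = 410 × 3.7^(1/4) / 1.6^(1/2) = 450 K.

T_eq ≈ 450 K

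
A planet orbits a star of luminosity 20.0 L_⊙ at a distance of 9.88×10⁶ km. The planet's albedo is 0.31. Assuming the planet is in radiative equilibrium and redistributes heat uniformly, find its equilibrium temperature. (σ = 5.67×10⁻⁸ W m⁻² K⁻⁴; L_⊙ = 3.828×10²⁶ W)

d = 9.88×10⁶ km = 9.88×10⁹ m.
L = 20.0 × 3.828×10²⁶ = 7.66×10²⁷ W.
Flux: S = L/(4πd²) = 7.66×10²⁷/(4π×(9.88×10⁹)²) = 6.24×10⁶ W m⁻².
Energy balance: absorbed = emitted ⇒ πR²·S(1−A) = 4πR²·σT_eq⁴, so T_eq⁴ = S(1−A)/(4σ).
T_eq = [6.24×10⁶ × 0.69 / (4 × 5.67×10⁻⁸)]^(1/4) = (1.90×10¹³)^(1/4) = 2090 K.

T_eq ≈ 2090 K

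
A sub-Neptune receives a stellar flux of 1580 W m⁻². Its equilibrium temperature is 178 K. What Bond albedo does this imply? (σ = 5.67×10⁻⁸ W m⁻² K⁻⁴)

A ≈ 0.86

From T_eq⁴ = S(1−A)/(4σ): 1−A = 4σT_eq⁴/S.
1−A = 4 × 5.67×10⁻⁸ × (178)⁴ / 1580 = 0.144.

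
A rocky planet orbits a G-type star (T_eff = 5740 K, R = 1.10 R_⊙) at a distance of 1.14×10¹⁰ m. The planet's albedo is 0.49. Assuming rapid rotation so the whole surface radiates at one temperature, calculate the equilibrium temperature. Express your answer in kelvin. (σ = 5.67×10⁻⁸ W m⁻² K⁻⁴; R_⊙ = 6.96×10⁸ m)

T_eq ≈ 889 K

R_⋆ = 1.10 × 6.96×10⁸ = 7.66×10⁸ m.
L = 4πR_⋆²σT_⋆⁴ = 4π(7.66×10⁸)² × 5.67×10⁻⁸ × (5740)⁴ = 4.53×10²⁶ W.
S = L/(4πd²) = 2.78×10⁵ W m⁻².
Energy balance: absorbed = emitted ⇒ πR²·S(1−A) = 4πR²·σT_eq⁴, so T_eq⁴ = S(1−A)/(4σ).
T_eq = [2.78×10⁵ × 0.51 / (4 × 5.67×10⁻⁸)]^(1/4) = (6.24×10¹¹)^(1/4) = 889 K.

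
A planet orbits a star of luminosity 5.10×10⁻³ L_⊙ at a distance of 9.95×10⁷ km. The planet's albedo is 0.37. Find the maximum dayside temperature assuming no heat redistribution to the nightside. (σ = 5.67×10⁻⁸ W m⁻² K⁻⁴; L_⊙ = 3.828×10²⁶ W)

d = 9.95×10⁷ km = 9.95×10¹⁰ m.
L = 5.10×10⁻³ × 3.828×10²⁶ = 1.95×10²⁴ W.
Flux: S = L/(4πd²) = 1.95×10²⁴/(4π×(9.95×10¹⁰)²) = 15.7 W m⁻².
With no redistribution each surface element balances locally: S(1−A) = σT⁴.
T = [15.7 × 0.63 / 5.67×10⁻⁸]^(1/4) = (1.74×10⁸)^(1/4) = 115 K.

T_ss ≈ 115 K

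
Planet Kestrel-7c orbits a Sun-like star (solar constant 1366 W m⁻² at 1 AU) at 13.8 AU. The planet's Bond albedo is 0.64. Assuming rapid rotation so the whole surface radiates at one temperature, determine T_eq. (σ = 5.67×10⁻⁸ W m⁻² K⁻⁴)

T_eq ≈ 58.1 K

Flux at 13.8 AU: S = 1366/13.8² = 7.17 W m⁻².
Energy balance: absorbed = emitted ⇒ πR²·S(1−A) = 4πR²·σT_eq⁴, so T_eq⁴ = S(1−A)/(4σ).
T_eq = [7.17 × 0.36 / (4 × 5.67×10⁻⁸)]^(1/4) = (1.14×10⁷)^(1/4) = 58.1 K.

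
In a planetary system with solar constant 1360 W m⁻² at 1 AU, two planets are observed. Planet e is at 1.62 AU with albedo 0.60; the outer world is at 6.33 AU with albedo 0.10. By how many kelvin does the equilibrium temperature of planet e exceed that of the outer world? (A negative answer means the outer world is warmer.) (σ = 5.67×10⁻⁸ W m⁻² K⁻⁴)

T_eq = [S₀(1−A)/(4σd²)]^(1/4), so T ∝ (1−A)^(1/4) / √d.
T₁ = [1360×0.40/(4×5.67×10⁻⁸×1.62²)]^(1/4) = 173.87 K.
T₂ = [1360×0.90/(4×5.67×10⁻⁸×6.33²)]^(1/4) = 107.73 K.

ΔT ≈ 66.1 K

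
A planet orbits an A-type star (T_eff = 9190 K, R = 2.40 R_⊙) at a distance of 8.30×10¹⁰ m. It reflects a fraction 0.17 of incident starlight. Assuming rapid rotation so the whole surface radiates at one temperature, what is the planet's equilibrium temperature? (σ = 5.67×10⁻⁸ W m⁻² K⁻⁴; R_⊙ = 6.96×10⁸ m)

T_eq ≈ 880 K

R_⋆ = 2.40 × 6.96×10⁸ = 1.67×10⁹ m.
L = 4πR_⋆²σT_⋆⁴ = 4π(1.67×10⁹)² × 5.67×10⁻⁸ × (9190)⁴ = 1.42×10²⁸ W.
S = L/(4πd²) = 1.64×10⁵ W m⁻².
Energy balance: absorbed = emitted ⇒ πR²·S(1−A) = 4πR²·σT_eq⁴, so T_eq⁴ = S(1−A)/(4σ).
T_eq = [1.64×10⁵ × 0.83 / (4 × 5.67×10⁻⁸)]^(1/4) = (5.99×10¹¹)^(1/4) = 880 K.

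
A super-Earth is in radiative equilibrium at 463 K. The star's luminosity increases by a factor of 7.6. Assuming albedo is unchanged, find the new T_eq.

T_eq ≈ 769 K

T_eq ∝ L^(1/4) · d^(−1/2).
T′ = 463 × 7.6^(1/4) = 769 K.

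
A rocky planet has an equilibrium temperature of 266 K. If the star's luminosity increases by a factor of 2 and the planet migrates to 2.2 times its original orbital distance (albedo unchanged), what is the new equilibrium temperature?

T_eq ≈ 213 K

T_eq ∝ L^(1/4) · d^(−1/2).
T′ = 266 × 2^(1/4) / 2.2^(1/2) = 213 K.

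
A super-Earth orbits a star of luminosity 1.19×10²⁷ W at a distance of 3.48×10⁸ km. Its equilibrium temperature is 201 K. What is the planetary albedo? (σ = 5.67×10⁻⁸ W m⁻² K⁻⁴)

d = 3.48×10⁸ km = 3.48×10¹¹ m.
Flux: S = L/(4πd²) = 1.19×10²⁷/(4π×(3.48×10¹¹)²) = 782 W m⁻².
From T_eq⁴ = S(1−A)/(4σ): 1−A = 4σT_eq⁴/S.
1−A = 4 × 5.67×10⁻⁸ × (201)⁴ / 782 = 0.473.

A ≈ 0.53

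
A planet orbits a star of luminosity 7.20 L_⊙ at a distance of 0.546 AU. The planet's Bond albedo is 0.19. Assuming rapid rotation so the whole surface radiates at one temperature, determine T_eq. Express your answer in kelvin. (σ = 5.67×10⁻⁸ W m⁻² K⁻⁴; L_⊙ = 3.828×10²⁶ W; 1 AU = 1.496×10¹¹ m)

d = 0.546 AU = 8.17×10¹⁰ m.
L = 7.20 × 3.828×10²⁶ = 2.76×10²⁷ W.
Flux: S = L/(4πd²) = 2.76×10²⁷/(4π×(8.17×10¹⁰)²) = 3.29×10⁴ W m⁻².
Energy balance: absorbed = emitted ⇒ πR²·S(1−A) = 4πR²·σT_eq⁴, so T_eq⁴ = S(1−A)/(4σ).
T_eq = [3.29×10⁴ × 0.81 / (4 × 5.67×10⁻⁸)]^(1/4) = (1.17×10¹¹)^(1/4) = 585 K.

T_eq ≈ 585 K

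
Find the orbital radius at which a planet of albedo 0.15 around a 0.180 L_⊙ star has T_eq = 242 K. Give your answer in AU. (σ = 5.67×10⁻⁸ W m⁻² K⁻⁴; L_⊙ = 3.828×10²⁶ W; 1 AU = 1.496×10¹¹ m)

d ≈ 0.517 AU

L = 0.180 × 3.828×10²⁶ = 6.89×10²⁵ W.
From T_eq⁴ = L(1−A)/(16πσd²): d = √[L(1−A)/(16πσT_eq⁴)].
d = √[6.89×10²⁵ × 0.85 / (16π × 5.67×10⁻⁸ × (242)⁴)] = 7.74×10¹⁰ m = 0.517 AU.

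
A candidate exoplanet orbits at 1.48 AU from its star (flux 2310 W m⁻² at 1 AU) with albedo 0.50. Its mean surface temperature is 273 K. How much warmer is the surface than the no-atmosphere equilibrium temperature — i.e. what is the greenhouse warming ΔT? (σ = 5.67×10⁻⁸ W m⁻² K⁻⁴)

S = 2310/1.48² = 1055 W m⁻².
T_eq = [S(1−A)/(4σ)]^(1/4) = [1055×0.50/(4×5.67×10⁻⁸)]^(1/4) = 219.6 K.
ΔT = T_surf − T_eq = 273 − 219.6.

ΔT ≈ 53.4 K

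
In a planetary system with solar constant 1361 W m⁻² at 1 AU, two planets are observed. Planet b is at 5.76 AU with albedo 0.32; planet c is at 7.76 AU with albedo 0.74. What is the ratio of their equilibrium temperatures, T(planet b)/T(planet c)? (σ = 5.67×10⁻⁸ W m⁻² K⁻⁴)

T_eq = [S₀(1−A)/(4σd²)]^(1/4), so T ∝ (1−A)^(1/4) / √d.
T₁ = [1361×0.68/(4×5.67×10⁻⁸×5.76²)]^(1/4) = 105.31 K.
T₂ = [1361×0.26/(4×5.67×10⁻⁸×7.76²)]^(1/4) = 71.35 K.

T₁/T₂ ≈ 1.476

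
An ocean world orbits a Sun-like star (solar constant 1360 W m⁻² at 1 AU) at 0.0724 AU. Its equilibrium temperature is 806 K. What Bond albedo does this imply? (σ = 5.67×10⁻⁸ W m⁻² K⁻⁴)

Flux at 0.0724 AU: S = 1360/0.0724² = 2.59×10⁵ W m⁻².
From T_eq⁴ = S(1−A)/(4σ): 1−A = 4σT_eq⁴/S.
1−A = 4 × 5.67×10⁻⁸ × (806)⁴ / 2.59×10⁵ = 0.369.

A ≈ 0.63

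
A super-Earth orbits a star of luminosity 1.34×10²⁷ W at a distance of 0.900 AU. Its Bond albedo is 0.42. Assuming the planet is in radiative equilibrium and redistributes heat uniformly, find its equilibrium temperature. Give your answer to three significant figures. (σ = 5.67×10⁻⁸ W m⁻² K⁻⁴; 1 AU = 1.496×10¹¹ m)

T_eq ≈ 350 K

d = 0.900 AU = 1.35×10¹¹ m.
Flux: S = L/(4πd²) = 1.34×10²⁷/(4π×(1.35×10¹¹)²) = 5880 W m⁻².
Energy balance: absorbed = emitted ⇒ πR²·S(1−A) = 4πR²·σT_eq⁴, so T_eq⁴ = S(1−A)/(4σ).
T_eq = [5880 × 0.58 / (4 × 5.67×10⁻⁸)]^(1/4) = (1.50×10¹⁰)^(1/4) = 350 K.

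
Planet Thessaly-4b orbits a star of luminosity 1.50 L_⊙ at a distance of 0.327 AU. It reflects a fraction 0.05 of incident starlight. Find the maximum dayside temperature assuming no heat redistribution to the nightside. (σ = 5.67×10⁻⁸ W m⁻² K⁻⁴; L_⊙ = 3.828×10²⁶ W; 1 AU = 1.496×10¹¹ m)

d = 0.327 AU = 4.89×10¹⁰ m.
L = 1.50 × 3.828×10²⁶ = 5.74×10²⁶ W.
Flux: S = L/(4πd²) = 5.74×10²⁶/(4π×(4.89×10¹⁰)²) = 1.91×10⁴ W m⁻².
With no redistribution each surface element balances locally: S(1−A) = σT⁴.
T = [1.91×10⁴ × 0.95 / 5.67×10⁻⁸]^(1/4) = (3.20×10¹¹)^(1/4) = 752 K.

T_ss ≈ 752 K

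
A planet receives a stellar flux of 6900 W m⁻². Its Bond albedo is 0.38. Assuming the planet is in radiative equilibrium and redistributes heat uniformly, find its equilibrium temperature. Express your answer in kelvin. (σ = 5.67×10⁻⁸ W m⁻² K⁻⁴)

T_eq ≈ 371 K

Energy balance: absorbed = emitted ⇒ πR²·S(1−A) = 4πR²·σT_eq⁴, so T_eq⁴ = S(1−A)/(4σ).
T_eq = [6900 × 0.62 / (4 × 5.67×10⁻⁸)]^(1/4) = (1.89×10¹⁰)^(1/4) = 371 K.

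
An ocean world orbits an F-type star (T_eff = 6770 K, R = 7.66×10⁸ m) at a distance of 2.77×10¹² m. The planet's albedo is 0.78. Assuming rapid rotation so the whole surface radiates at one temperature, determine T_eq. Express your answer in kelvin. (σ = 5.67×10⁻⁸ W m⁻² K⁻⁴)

T_eq ≈ 54.5 K

L = 4πR_⋆²σT_⋆⁴ = 4π(7.66×10⁸)² × 5.67×10⁻⁸ × (6770)⁴ = 8.78×10²⁶ W.
S = L/(4πd²) = 9.11 W m⁻².
Energy balance: absorbed = emitted ⇒ πR²·S(1−A) = 4πR²·σT_eq⁴, so T_eq⁴ = S(1−A)/(4σ).
T_eq = [9.11 × 0.22 / (4 × 5.67×10⁻⁸)]^(1/4) = (8.84×10⁶)^(1/4) = 54.5 K.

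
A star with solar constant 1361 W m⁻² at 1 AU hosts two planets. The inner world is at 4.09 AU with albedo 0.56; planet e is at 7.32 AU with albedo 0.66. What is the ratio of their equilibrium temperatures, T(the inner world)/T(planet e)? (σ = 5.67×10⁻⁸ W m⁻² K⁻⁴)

T₁/T₂ ≈ 1.427

T_eq = [S₀(1−A)/(4σd²)]^(1/4), so T ∝ (1−A)^(1/4) / √d.
T₁ = [1361×0.44/(4×5.67×10⁻⁸×4.09²)]^(1/4) = 112.09 K.
T₂ = [1361×0.34/(4×5.67×10⁻⁸×7.32²)]^(1/4) = 78.55 K.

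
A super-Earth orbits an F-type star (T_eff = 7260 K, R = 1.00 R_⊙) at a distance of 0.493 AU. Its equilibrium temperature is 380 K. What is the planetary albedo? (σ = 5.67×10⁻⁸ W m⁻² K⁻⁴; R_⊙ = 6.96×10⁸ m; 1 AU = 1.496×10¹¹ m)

A ≈ 0.66

R_⋆ = 1.00 × 6.96×10⁸ = 6.96×10⁸ m.
d = 0.493 AU = 7.38×10¹⁰ m.
L = 4πR_⋆²σT_⋆⁴ = 4π(6.96×10⁸)² × 5.67×10⁻⁸ × (7260)⁴ = 9.59×10²⁶ W.
S = L/(4πd²) = 1.40×10⁴ W m⁻².
From T_eq⁴ = S(1−A)/(4σ): 1−A = 4σT_eq⁴/S.
1−A = 4 × 5.67×10⁻⁸ × (380)⁴ / 1.40×10⁴ = 0.337.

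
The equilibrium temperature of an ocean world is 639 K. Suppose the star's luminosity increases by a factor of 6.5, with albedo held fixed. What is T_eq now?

T_eq ∝ L^(1/4) · d^(−1/2).
T′ = 639 × 6.5^(1/4) = 1020 K.

T_eq ≈ 1020 K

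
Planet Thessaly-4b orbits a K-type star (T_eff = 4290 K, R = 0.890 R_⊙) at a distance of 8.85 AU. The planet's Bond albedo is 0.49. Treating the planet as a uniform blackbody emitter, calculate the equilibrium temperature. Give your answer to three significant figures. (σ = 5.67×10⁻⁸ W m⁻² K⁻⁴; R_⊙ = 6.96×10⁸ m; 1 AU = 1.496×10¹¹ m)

R_⋆ = 0.890 × 6.96×10⁸ = 6.19×10⁸ m.
d = 8.85 AU = 1.32×10¹² m.
L = 4πR_⋆²σT_⋆⁴ = 4π(6.19×10⁸)² × 5.67×10⁻⁸ × (4290)⁴ = 9.26×10²⁵ W.
S = L/(4πd²) = 4.20 W m⁻².
Energy balance: absorbed = emitted ⇒ πR²·S(1−A) = 4πR²·σT_eq⁴, so T_eq⁴ = S(1−A)/(4σ).
T_eq = [4.20 × 0.51 / (4 × 5.67×10⁻⁸)]^(1/4) = (9.45×10⁶)^(1/4) = 55.4 K.

T_eq ≈ 55.4 K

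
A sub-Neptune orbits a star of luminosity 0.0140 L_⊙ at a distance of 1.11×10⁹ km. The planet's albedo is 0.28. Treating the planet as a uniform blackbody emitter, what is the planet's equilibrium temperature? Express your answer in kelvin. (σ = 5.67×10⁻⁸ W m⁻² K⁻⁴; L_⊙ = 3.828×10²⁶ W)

d = 1.11×10⁹ km = 1.11×10¹² m.
L = 0.0140 × 3.828×10²⁶ = 5.36×10²⁴ W.
Flux: S = L/(4πd²) = 5.36×10²⁴/(4π×(1.11×10¹²)²) = 0.346 W m⁻².
Energy balance: absorbed = emitted ⇒ πR²·S(1−A) = 4πR²·σT_eq⁴, so T_eq⁴ = S(1−A)/(4σ).
T_eq = [0.346 × 0.72 / (4 × 5.67×10⁻⁸)]^(1/4) = (1.10×10⁶)^(1/4) = 32.4 K.

T_eq ≈ 32.4 K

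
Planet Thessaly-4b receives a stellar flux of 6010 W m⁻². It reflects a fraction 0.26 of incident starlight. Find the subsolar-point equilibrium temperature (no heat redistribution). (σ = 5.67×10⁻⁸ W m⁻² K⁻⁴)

At the subsolar point the surface absorbs S(1−A) and emits σT⁴ per unit area — no factor of 4, since only the local patch is in balance.
T = [6010 × 0.74 / 5.67×10⁻⁸]^(1/4) = (7.84×10¹⁰)^(1/4) = 529 K.

T_ss ≈ 529 K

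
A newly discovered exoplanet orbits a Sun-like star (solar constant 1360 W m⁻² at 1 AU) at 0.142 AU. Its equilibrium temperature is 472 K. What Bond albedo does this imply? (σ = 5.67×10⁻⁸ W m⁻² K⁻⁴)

A ≈ 0.83

Flux at 0.142 AU: S = 1360/0.142² = 6.74×10⁴ W m⁻².
From T_eq⁴ = S(1−A)/(4σ): 1−A = 4σT_eq⁴/S.
1−A = 4 × 5.67×10⁻⁸ × (472)⁴ / 6.74×10⁴ = 0.167.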